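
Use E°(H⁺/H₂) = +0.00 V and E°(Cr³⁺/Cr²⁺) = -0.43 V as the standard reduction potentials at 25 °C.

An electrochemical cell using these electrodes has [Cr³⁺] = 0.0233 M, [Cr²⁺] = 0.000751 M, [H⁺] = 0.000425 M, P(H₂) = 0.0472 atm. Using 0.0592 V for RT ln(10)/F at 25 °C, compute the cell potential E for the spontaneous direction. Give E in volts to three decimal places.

+0.181 V

H⁺/H₂ is the cathode (higher E°), Cr³⁺/Cr²⁺ the anode: E°cell = +0.00 − (-0.43) = +0.43 V, n = 2.
Overall: 2 H⁺(aq) + 2 Cr²⁺(aq) → H₂(g) + 2 Cr³⁺(aq)
Q = P(H₂)·[Cr³⁺]^2 / ([H⁺]^2·[Cr²⁺]^2); log Q = 8.401.
E = E° − (0.0592/n) log Q = +0.43 − (0.0592/2)(8.401) = +0.181 V.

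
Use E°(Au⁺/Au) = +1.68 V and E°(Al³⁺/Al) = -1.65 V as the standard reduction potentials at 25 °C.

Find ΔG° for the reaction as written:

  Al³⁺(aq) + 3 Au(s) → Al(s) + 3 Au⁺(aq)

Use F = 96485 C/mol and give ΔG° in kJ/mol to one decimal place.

+963.9 kJ/mol

As written, Al³⁺/Al is reduced (cathode) and Au⁺/Au is oxidised (anode), so E°cell = (-1.65) − (+1.68) = -3.33 V.
Balancing electrons gives n = 3.
ΔG° = −nFE° = −(3)(96485)(-3.33) = 963,885 J = +963.9 kJ/mol.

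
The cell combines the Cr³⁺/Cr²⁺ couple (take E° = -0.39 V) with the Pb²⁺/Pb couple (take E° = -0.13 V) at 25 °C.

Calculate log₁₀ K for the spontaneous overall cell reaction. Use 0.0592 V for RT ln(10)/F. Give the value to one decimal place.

8.8

Cathode: Pb²⁺/Pb; anode: Cr³⁺/Cr²⁺. E°cell = +0.26 V, n = 2.
log K = nE°cell / 0.0592 = (2)(+0.26) / 0.0592 = 8.8.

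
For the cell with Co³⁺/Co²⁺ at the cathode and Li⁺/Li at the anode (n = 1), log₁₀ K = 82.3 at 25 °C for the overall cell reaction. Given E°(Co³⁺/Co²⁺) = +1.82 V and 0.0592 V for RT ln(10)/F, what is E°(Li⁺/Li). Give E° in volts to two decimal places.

-3.05 V

E°cell = (0.0592/n)·log K = (0.0592/1)(82.3) = +4.872 V.
Since Co³⁺/Co²⁺ is the cathode and Li⁺/Li the anode, E°cell = E°(Co³⁺/Co²⁺) − E°(Li⁺/Li).
So E°(Li⁺/Li) = E°(Co³⁺/Co²⁺) − E°cell = (+1.82) − (+4.872) = -3.05 V.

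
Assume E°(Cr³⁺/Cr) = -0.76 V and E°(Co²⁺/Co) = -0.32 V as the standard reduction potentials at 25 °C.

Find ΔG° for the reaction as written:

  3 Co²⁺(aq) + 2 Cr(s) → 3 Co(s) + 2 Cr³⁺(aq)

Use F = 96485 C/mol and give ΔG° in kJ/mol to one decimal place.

As written, Co²⁺/Co is reduced (cathode) and Cr³⁺/Cr is oxidised (anode), so E°cell = (-0.32) − (-0.76) = +0.44 V.
Balancing electrons gives n = 6.
ΔG° = −nFE° = −(6)(96485)(+0.44) = -254,720 J = -254.7 kJ/mol.

-254.7 kJ/mol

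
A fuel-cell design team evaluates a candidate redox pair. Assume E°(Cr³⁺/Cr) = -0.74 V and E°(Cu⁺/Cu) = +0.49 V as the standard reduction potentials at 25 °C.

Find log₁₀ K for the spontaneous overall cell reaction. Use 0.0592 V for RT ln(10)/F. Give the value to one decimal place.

62.3

Cathode: Cu⁺/Cu; anode: Cr³⁺/Cr. E°cell = +1.23 V, n = 3.
log K = nE°cell / 0.0592 = (3)(+1.23) / 0.0592 = 62.3.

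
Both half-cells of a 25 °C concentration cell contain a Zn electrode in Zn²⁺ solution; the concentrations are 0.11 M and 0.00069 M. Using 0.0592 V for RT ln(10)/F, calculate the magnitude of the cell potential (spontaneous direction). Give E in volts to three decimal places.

For a concentration cell E°cell = 0. The 0.11 M side is the cathode (reduction is favoured where [Zn²⁺] is higher).
With n = 2, E = −(0.0592/2) log([Zn²⁺]ₐₙ/[Zn²⁺]꜀ₐₜ) = −(0.0592/2) log(0.00069/0.11) = −(0.0592/2)(-2.203) = +0.065 V.

+0.065 V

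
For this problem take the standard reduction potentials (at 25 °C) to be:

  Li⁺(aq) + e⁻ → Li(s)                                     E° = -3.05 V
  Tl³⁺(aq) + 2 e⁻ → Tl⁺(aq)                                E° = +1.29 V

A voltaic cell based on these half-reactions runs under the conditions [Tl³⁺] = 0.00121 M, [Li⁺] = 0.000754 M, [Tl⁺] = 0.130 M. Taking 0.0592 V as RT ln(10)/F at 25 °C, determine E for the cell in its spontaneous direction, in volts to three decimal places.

+4.465 V

Tl³⁺/Tl⁺ is the cathode (higher E°), Li⁺/Li the anode: E°cell = +1.29 − (-3.05) = +4.34 V, n = 2.
Overall: Tl³⁺(aq) + 2 Li(s) → Tl⁺(aq) + 2 Li⁺(aq)
Q = [Tl⁺]·[Li⁺]^2 / ([Tl³⁺]); log Q = -4.214.
E = E° − (0.0592/n) log Q = +4.34 − (0.0592/2)(-4.214) = +4.465 V.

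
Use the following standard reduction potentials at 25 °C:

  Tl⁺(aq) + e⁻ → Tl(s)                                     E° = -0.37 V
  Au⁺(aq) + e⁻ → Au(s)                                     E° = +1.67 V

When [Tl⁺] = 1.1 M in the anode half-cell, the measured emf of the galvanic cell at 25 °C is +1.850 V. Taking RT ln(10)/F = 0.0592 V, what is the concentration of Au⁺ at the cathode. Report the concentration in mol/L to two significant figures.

0.00068 M

Au⁺/Au is the cathode, Tl⁺/Tl the anode: E°cell = +2.04 V, n = 1.
Overall reaction: Au⁺(aq) + Tl(s) → Au(s) + Tl⁺(aq); Q = [Tl⁺]^1/[Au⁺]^1.
From E = E° − (0.0592/n) log Q: log Q = (E° − E)·n/0.0592 = (+2.04 − (+1.850))·1/0.0592 = 3.2095.
So 1·log[Au⁺] = 1·log(1.1) − log Q = 0.0414 − (3.2095) = -3.1681; [Au⁺] = 10^(-3.1681) ≈ 0.00068 M.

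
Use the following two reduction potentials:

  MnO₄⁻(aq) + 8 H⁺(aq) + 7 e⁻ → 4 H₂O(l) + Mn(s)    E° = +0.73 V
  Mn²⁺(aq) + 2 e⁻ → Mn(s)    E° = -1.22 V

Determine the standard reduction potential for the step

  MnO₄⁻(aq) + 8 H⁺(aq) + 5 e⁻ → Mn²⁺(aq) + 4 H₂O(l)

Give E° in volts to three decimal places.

Sequential free energies add, so n₃E°₃ = n₁E°₁ + n₂E°₂.
With n₃ = 7, and the known step contributing 2×(-1.22) V, the unknown satisfies 5·E° = 7×(+0.73) − 2×(-1.22) = +7.550.
E° = +7.550 / 5 = +1.510 V.

+1.510 V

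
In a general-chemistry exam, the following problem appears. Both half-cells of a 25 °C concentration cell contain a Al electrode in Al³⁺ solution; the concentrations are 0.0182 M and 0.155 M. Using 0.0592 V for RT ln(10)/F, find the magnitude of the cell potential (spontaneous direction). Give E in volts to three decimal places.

+0.018 V

For a concentration cell E°cell = 0. The 0.155 M side is the cathode (reduction is favoured where [Al³⁺] is higher).
With n = 3, E = −(0.0592/3) log([Al³⁺]ₐₙ/[Al³⁺]꜀ₐₜ) = −(0.0592/3) log(0.0182/0.155) = −(0.0592/3)(-0.930) = +0.018 V.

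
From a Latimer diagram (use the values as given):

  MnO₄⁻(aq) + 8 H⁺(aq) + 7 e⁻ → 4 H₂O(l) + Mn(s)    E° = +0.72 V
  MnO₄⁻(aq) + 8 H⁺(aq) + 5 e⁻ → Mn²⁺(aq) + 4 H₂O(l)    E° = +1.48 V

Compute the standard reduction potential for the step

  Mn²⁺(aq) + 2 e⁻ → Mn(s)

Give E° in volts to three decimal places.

-1.180 V

Sequential free energies add, so n₃E°₃ = n₁E°₁ + n₂E°₂.
With n₃ = 7, and the known step contributing 5×(+1.48) V, the unknown satisfies 2·E° = 7×(+0.72) − 5×(+1.48) = -2.360.
E° = -2.360 / 2 = -1.180 V.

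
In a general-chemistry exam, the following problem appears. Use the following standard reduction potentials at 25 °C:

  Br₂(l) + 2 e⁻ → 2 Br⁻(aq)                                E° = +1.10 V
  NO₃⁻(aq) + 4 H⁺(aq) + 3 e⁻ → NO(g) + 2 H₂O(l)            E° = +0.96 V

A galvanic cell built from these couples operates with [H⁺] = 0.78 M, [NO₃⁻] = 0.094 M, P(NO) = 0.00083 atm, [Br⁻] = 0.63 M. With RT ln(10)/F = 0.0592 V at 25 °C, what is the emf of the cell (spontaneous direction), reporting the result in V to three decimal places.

Br₂/Br⁻ is the cathode (higher E°), NO₃⁻/NO the anode: E°cell = +1.10 − (+0.96) = +0.14 V, n = 6.
Overall: 3 Br₂(l) + 2 NO(g) + 4 H₂O(l) → 6 Br⁻(aq) + 2 NO₃⁻(aq) + 8 H⁺(aq)
Q = [Br⁻]^6·[NO₃⁻]^2·[H⁺]^8 / (P(NO)^2); log Q = 2.041.
E = E° − (0.0592/n) log Q = +0.14 − (0.0592/6)(2.041) = +0.120 V.

+0.120 V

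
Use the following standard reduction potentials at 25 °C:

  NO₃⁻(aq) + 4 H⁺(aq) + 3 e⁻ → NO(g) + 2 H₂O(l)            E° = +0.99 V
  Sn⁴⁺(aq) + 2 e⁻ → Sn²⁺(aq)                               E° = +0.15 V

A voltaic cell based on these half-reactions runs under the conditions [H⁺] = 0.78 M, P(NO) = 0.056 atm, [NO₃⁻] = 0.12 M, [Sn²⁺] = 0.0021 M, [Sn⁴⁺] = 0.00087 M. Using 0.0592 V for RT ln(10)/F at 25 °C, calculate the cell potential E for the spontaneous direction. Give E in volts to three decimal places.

NO₃⁻/NO is the cathode (higher E°), Sn⁴⁺/Sn²⁺ the anode: E°cell = +0.99 − (+0.15) = +0.84 V, n = 6.
Overall: 2 NO₃⁻(aq) + 8 H⁺(aq) + 3 Sn²⁺(aq) → 2 NO(g) + 4 H₂O(l) + 3 Sn⁴⁺(aq)
Q = P(NO)^2·[Sn⁴⁺]^3 / ([NO₃⁻]^2·[H⁺]^8·[Sn²⁺]^3); log Q = -0.947.
E = E° − (0.0592/n) log Q = +0.84 − (0.0592/6)(-0.947) = +0.849 V.

+0.849 V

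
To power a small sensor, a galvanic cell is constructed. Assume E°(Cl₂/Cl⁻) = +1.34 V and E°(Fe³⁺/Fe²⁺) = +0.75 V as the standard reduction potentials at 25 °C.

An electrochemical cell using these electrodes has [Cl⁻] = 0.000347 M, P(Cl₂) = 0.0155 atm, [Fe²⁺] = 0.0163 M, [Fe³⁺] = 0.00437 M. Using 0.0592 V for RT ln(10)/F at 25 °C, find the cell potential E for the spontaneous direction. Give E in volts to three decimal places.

+0.775 V

Cl₂/Cl⁻ is the cathode (higher E°), Fe³⁺/Fe²⁺ the anode: E°cell = +1.34 − (+0.75) = +0.59 V, n = 2.
Overall: Cl₂(g) + 2 Fe²⁺(aq) → 2 Cl⁻(aq) + 2 Fe³⁺(aq)
Q = [Cl⁻]^2·[Fe³⁺]^2 / (P(Cl₂)·[Fe²⁺]^2); log Q = -6.253.
E = E° − (0.0592/n) log Q = +0.59 − (0.0592/2)(-6.253) = +0.775 V.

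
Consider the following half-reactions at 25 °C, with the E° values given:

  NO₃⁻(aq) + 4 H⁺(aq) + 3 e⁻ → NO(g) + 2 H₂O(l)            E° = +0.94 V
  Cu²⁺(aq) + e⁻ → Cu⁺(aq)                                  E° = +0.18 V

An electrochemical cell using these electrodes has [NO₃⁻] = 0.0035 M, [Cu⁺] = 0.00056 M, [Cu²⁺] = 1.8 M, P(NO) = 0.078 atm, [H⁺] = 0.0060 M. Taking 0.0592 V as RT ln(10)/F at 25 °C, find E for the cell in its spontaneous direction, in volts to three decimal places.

+0.350 V

NO₃⁻/NO is the cathode (higher E°), Cu²⁺/Cu⁺ the anode: E°cell = +0.94 − (+0.18) = +0.76 V, n = 3.
Overall: NO₃⁻(aq) + 4 H⁺(aq) + 3 Cu⁺(aq) → NO(g) + 2 H₂O(l) + 3 Cu²⁺(aq)
Q = P(NO)·[Cu²⁺]^3 / ([NO₃⁻]·[H⁺]^4·[Cu⁺]^3); log Q = 20.757.
E = E° − (0.0592/n) log Q = +0.76 − (0.0592/3)(20.757) = +0.350 V.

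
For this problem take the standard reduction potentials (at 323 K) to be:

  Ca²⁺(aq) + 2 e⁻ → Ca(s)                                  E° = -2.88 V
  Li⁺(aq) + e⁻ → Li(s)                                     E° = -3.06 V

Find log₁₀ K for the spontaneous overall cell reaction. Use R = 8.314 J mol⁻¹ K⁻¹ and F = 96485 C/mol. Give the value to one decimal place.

5.6

Cathode: Ca²⁺/Ca; anode: Li⁺/Li. E°cell = (-2.88) − (-3.06) = +0.18 V, with n = 2.
ΔG° = −nFE° = −RT ln K, so ln K = nFE°/(RT) = (2)(96485)(+0.18) / ((8.314)(323)) = 12.935.
log₁₀ K = 12.935 / ln 10 = 5.6.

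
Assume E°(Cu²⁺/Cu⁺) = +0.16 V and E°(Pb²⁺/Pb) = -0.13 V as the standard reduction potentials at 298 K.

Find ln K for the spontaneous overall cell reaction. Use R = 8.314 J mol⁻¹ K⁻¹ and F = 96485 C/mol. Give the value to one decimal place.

22.6

Cathode: Cu²⁺/Cu⁺; anode: Pb²⁺/Pb. E°cell = (+0.16) − (-0.13) = +0.29 V, with n = 2.
ΔG° = −nFE° = −RT ln K, so ln K = nFE°/(RT) = (2)(96485)(+0.29) / ((8.314)(298)) = 22.587.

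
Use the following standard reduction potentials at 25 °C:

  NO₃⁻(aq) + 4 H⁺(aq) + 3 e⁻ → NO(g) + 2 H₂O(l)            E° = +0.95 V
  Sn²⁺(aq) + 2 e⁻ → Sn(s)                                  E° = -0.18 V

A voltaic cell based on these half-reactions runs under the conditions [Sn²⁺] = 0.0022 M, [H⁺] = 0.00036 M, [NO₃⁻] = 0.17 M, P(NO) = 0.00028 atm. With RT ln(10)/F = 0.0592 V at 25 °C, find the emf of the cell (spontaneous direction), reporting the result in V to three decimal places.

+0.992 V

NO₃⁻/NO is the cathode (higher E°), Sn²⁺/Sn the anode: E°cell = +0.95 − (-0.18) = +1.13 V, n = 6.
Overall: 2 NO₃⁻(aq) + 8 H⁺(aq) + 3 Sn(s) → 2 NO(g) + 4 H₂O(l) + 3 Sn²⁺(aq)
Q = P(NO)^2·[Sn²⁺]^3 / ([NO₃⁻]^2·[H⁺]^8); log Q = 14.010.
E = E° − (0.0592/n) log Q = +1.13 − (0.0592/6)(14.010) = +0.992 V.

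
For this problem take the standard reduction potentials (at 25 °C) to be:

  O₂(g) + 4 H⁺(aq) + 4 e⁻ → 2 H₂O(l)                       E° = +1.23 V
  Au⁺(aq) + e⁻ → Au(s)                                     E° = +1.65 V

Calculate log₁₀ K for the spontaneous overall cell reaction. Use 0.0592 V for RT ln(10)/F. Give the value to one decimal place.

Cathode: Au⁺/Au; anode: O₂/H₂O. E°cell = +0.42 V, n = 4.
log K = nE°cell / 0.0592 = (4)(+0.42) / 0.0592 = 28.4.

28.4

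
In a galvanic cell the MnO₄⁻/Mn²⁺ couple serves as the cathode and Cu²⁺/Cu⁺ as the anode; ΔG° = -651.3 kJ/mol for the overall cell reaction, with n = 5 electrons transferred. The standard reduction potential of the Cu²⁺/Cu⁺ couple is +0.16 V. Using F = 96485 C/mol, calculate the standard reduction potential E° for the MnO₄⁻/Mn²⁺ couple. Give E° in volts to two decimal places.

E°cell = −ΔG°/(nF) = −(-651.3×10³)/((5)(96485)) = +1.350 V.
Since MnO₄⁻/Mn²⁺ is the cathode and Cu²⁺/Cu⁺ the anode, E°cell = E°(MnO₄⁻/Mn²⁺) − E°(Cu²⁺/Cu⁺).
So E°(MnO₄⁻/Mn²⁺) = E°cell + E°(Cu²⁺/Cu⁺) = +1.350 + (+0.16) = +1.51 V.

+1.51 V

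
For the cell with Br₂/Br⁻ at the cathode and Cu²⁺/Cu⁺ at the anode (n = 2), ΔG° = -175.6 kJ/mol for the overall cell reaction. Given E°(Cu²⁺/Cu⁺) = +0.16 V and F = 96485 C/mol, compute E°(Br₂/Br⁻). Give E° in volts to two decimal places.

+1.07 V

E°cell = −ΔG°/(nF) = −(-175.6×10³)/((2)(96485)) = +0.910 V.
Since Br₂/Br⁻ is the cathode and Cu²⁺/Cu⁺ the anode, E°cell = E°(Br₂/Br⁻) − E°(Cu²⁺/Cu⁺).
So E°(Br₂/Br⁻) = E°cell + E°(Cu²⁺/Cu⁺) = +0.910 + (+0.16) = +1.07 V.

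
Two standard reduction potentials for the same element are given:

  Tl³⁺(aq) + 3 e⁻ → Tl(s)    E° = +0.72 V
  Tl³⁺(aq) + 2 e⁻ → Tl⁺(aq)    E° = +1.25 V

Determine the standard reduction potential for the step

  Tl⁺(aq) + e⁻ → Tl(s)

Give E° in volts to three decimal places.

Sequential free energies add, so n₃E°₃ = n₁E°₁ + n₂E°₂.
With n₃ = 3, and the known step contributing 2×(+1.25) V, the unknown satisfies 1·E° = 3×(+0.72) − 2×(+1.25) = -0.340.
E° = -0.340 / 1 = -0.340 V.

-0.340 V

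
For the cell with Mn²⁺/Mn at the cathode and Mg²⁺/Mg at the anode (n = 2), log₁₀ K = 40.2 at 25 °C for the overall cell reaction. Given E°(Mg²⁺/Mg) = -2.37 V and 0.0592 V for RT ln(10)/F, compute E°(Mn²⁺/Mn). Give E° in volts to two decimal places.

-1.18 V

E°cell = (0.0592/n)·log K = (0.0592/2)(40.2) = +1.190 V.
Since Mn²⁺/Mn is the cathode and Mg²⁺/Mg the anode, E°cell = E°(Mn²⁺/Mn) − E°(Mg²⁺/Mg).
So E°(Mn²⁺/Mn) = E°cell + E°(Mg²⁺/Mg) = +1.190 + (-2.37) = -1.18 V.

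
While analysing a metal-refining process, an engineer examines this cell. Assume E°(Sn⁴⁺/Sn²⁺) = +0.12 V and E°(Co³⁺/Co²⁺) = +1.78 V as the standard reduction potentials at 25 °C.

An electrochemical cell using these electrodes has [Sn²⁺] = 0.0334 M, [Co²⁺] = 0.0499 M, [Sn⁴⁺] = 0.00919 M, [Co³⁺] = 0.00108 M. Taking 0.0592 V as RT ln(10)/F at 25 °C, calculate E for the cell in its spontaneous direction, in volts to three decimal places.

+1.578 V

Co³⁺/Co²⁺ is the cathode (higher E°), Sn⁴⁺/Sn²⁺ the anode: E°cell = +1.78 − (+0.12) = +1.66 V, n = 2.
Overall: 2 Co³⁺(aq) + Sn²⁺(aq) → 2 Co²⁺(aq) + Sn⁴⁺(aq)
Q = [Co²⁺]^2·[Sn⁴⁺] / ([Co³⁺]^2·[Sn²⁺]); log Q = 2.769.
E = E° − (0.0592/n) log Q = +1.66 − (0.0592/2)(2.769) = +1.578 V.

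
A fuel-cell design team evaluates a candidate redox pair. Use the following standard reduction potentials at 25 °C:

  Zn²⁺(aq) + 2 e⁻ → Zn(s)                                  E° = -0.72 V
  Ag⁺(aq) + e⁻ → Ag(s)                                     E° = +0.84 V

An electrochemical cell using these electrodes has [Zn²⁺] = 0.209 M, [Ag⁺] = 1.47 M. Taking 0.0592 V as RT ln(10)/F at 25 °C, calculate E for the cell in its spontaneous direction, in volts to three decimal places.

+1.590 V

Ag⁺/Ag is the cathode (higher E°), Zn²⁺/Zn the anode: E°cell = +0.84 − (-0.72) = +1.56 V, n = 2.
Overall: 2 Ag⁺(aq) + Zn(s) → 2 Ag(s) + Zn²⁺(aq)
Q = [Zn²⁺] / ([Ag⁺]^2); log Q = -1.014.
E = E° − (0.0592/n) log Q = +1.56 − (0.0592/2)(-1.014) = +1.590 V.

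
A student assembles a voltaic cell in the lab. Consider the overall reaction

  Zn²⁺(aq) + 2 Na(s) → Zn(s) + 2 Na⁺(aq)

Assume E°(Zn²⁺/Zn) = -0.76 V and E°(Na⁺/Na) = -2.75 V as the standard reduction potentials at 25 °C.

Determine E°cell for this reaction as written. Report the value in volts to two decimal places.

The Zn²⁺/Zn couple has the higher reduction potential, so it is the cathode; Na⁺/Na is oxidised at the anode.
E°cell = E°(cathode) − E°(anode) = (-0.76) − (-2.75) = +1.99 V.
Since E°cell > 0, the reaction is spontaneous under standard conditions.

+1.99 V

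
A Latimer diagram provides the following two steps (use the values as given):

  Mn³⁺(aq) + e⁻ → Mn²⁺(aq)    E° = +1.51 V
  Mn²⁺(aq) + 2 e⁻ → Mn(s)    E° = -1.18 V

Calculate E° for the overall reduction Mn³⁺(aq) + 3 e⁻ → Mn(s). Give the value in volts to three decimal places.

-0.283 V

Adding the free-energy changes (−nFE°) of the two steps gives −n₃FE°₃ = −n₁FE°₁ − n₂FE°₂.
E°₃ = (1×+1.51 + 2×-1.18) / 3 = (-0.850) / 3 = -0.283 V.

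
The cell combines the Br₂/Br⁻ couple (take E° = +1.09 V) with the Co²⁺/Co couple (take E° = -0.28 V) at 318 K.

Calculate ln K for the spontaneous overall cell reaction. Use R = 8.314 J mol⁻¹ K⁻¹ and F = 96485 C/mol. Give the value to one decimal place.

100.0

Cathode: Br₂/Br⁻; anode: Co²⁺/Co. E°cell = (+1.09) − (-0.28) = +1.37 V, with n = 2.
ΔG° = −nFE° = −RT ln K, so ln K = nFE°/(RT) = (2)(96485)(+1.37) / ((8.314)(318)) = 99.994.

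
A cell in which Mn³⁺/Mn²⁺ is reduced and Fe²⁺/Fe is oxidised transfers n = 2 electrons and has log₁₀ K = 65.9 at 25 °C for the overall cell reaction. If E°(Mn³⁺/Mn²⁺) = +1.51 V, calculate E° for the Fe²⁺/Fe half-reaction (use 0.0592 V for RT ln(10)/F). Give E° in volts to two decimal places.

-0.44 V

E°cell = (0.0592/n)·log K = (0.0592/2)(65.9) = +1.951 V.
Since Mn³⁺/Mn²⁺ is the cathode and Fe²⁺/Fe the anode, E°cell = E°(Mn³⁺/Mn²⁺) − E°(Fe²⁺/Fe).
So E°(Fe²⁺/Fe) = E°(Mn³⁺/Mn²⁺) − E°cell = (+1.51) − (+1.951) = -0.44 V.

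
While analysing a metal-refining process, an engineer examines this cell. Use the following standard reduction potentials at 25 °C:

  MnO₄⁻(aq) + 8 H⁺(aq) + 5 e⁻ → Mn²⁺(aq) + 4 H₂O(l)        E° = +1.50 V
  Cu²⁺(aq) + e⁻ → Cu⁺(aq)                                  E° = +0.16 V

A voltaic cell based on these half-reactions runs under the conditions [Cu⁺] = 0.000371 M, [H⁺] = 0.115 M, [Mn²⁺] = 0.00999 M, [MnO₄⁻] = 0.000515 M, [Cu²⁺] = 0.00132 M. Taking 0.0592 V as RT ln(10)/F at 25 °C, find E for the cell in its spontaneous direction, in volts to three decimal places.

+1.203 V

MnO₄⁻/Mn²⁺ is the cathode (higher E°), Cu²⁺/Cu⁺ the anode: E°cell = +1.50 − (+0.16) = +1.34 V, n = 5.
Overall: MnO₄⁻(aq) + 8 H⁺(aq) + 5 Cu⁺(aq) → Mn²⁺(aq) + 4 H₂O(l) + 5 Cu²⁺(aq)
Q = [Mn²⁺]·[Cu²⁺]^5 / ([MnO₄⁻]·[H⁺]^8·[Cu⁺]^5); log Q = 11.558.
E = E° − (0.0592/n) log Q = +1.34 − (0.0592/5)(11.558) = +1.203 V.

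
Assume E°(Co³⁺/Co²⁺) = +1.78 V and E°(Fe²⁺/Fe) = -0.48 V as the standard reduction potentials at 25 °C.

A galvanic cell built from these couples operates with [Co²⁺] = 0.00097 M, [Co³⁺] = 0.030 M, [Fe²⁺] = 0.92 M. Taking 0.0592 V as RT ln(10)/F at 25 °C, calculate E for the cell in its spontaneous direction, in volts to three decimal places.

+2.349 V

Co³⁺/Co²⁺ is the cathode (higher E°), Fe²⁺/Fe the anode: E°cell = +1.78 − (-0.48) = +2.26 V, n = 2.
Overall: 2 Co³⁺(aq) + Fe(s) → 2 Co²⁺(aq) + Fe²⁺(aq)
Q = [Co²⁺]^2·[Fe²⁺] / ([Co³⁺]^2); log Q = -3.017.
E = E° − (0.0592/n) log Q = +2.26 − (0.0592/2)(-3.017) = +2.349 V.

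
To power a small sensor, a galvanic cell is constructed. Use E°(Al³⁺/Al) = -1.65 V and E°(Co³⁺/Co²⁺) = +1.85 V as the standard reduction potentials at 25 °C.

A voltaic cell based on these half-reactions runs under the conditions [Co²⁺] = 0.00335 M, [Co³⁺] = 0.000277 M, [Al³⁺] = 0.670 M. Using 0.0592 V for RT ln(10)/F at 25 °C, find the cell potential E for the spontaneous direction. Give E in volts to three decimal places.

+3.439 V

Co³⁺/Co²⁺ is the cathode (higher E°), Al³⁺/Al the anode: E°cell = +1.85 − (-1.65) = +3.50 V, n = 3.
Overall: 3 Co³⁺(aq) + Al(s) → 3 Co²⁺(aq) + Al³⁺(aq)
Q = [Co²⁺]^3·[Al³⁺] / ([Co³⁺]^3); log Q = 3.074.
E = E° − (0.0592/n) log Q = +3.50 − (0.0592/3)(3.074) = +3.439 V.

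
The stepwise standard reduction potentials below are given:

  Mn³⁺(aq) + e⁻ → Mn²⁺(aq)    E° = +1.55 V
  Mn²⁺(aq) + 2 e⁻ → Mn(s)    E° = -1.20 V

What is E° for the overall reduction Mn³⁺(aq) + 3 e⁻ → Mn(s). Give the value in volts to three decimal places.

Adding the free-energy changes (−nFE°) of the two steps gives −n₃FE°₃ = −n₁FE°₁ − n₂FE°₂.
E°₃ = (1×+1.55 + 2×-1.20) / 3 = (-0.850) / 3 = -0.283 V.

-0.283 V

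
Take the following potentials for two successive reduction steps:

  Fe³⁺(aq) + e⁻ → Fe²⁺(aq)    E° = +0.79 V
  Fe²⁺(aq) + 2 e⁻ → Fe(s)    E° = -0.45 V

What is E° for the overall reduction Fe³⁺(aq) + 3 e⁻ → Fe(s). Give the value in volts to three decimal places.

Adding the free-energy changes (−nFE°) of the two steps gives −n₃FE°₃ = −n₁FE°₁ − n₂FE°₂.
E°₃ = (1×+0.79 + 2×-0.45) / 3 = (-0.110) / 3 = -0.037 V.
E° values themselves are not directly additive — weighting by electron count is essential.

-0.037 V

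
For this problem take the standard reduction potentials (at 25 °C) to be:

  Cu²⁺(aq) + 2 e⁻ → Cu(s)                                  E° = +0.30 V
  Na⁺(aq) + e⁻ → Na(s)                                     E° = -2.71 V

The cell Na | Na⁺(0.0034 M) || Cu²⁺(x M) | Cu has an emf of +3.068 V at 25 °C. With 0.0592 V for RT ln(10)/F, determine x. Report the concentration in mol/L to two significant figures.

0.0011 M

Cu²⁺/Cu is the cathode, Na⁺/Na the anode: E°cell = +3.01 V, n = 2.
Overall reaction: Cu²⁺(aq) + 2 Na(s) → Cu(s) + 2 Na⁺(aq); Q = [Na⁺]^2/[Cu²⁺]^1.
From E = E° − (0.0592/n) log Q: log Q = (E° − E)·n/0.0592 = (+3.01 − (+3.068))·2/0.0592 = -1.9595.
So 1·log[Cu²⁺] = 2·log(0.0034) − log Q = -4.9370 − (-1.9595) = -2.9775; [Cu²⁺] = 10^(-2.9775) ≈ 0.0011 M.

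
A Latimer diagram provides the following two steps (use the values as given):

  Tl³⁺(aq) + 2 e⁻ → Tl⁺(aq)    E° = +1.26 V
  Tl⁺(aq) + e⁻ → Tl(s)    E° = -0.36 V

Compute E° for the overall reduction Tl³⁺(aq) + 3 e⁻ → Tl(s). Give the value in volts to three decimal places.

Standard free energies of sequential steps add: ΔG°₃ = ΔG°₁ + ΔG°₂, so n₃E°₃ = n₁E°₁ + n₂E°₂.
E°₃ = (2×+1.26 + 1×-0.36) / 3 = (+2.160) / 3 = +0.720 V.

+0.720 V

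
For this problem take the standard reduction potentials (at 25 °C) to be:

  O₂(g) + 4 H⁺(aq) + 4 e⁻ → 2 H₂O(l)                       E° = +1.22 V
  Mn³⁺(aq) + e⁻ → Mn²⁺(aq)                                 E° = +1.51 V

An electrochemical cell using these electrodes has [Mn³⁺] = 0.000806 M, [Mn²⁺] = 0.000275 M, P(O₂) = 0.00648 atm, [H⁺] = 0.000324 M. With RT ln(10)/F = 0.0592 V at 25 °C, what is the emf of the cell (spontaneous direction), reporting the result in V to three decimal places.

+0.557 V

Mn³⁺/Mn²⁺ is the cathode (higher E°), O₂/H₂O the anode: E°cell = +1.51 − (+1.22) = +0.29 V, n = 4.
Overall: 4 Mn³⁺(aq) + 2 H₂O(l) → 4 Mn²⁺(aq) + O₂(g) + 4 H⁺(aq)
Q = [Mn²⁺]^4·P(O₂)·[H⁺]^4 / ([Mn³⁺]^4); log Q = -18.014.
E = E° − (0.0592/n) log Q = +0.29 − (0.0592/4)(-18.014) = +0.557 V.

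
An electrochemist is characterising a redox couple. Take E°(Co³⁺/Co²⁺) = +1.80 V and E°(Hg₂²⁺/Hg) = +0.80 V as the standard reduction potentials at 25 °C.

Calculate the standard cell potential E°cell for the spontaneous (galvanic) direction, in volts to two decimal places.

+1.00 V

The Co³⁺/Co²⁺ couple has the higher reduction potential, so it is the cathode; Hg₂²⁺/Hg is oxidised at the anode.
E°cell = E°(cathode) − E°(anode) = (+1.80) − (+0.80) = +1.00 V.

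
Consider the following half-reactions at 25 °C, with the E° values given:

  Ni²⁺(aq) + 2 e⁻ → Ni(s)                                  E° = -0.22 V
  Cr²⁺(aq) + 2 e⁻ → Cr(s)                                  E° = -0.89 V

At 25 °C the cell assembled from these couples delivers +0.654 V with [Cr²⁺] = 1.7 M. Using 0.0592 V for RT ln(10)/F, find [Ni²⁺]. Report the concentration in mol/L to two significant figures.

Ni²⁺/Ni is the cathode, Cr²⁺/Cr the anode: E°cell = +0.67 V, n = 2.
Overall reaction: Ni²⁺(aq) + Cr(s) → Ni(s) + Cr²⁺(aq); Q = [Cr²⁺]^1/[Ni²⁺]^1.
From E = E° − (0.0592/n) log Q: log Q = (E° − E)·n/0.0592 = (+0.67 − (+0.654))·2/0.0592 = 0.5405.
So 1·log[Ni²⁺] = 1·log(1.7) − log Q = 0.2304 − (0.5405) = -0.3101; [Ni²⁺] = 10^(-0.3101) ≈ 0.49 M.

0.49 M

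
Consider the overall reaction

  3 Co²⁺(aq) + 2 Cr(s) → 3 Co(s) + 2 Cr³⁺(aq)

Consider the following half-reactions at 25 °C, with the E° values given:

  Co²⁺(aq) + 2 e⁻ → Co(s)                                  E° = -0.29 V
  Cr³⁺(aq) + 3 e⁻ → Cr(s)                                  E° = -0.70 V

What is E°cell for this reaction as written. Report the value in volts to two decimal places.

+0.41 V

The Co²⁺/Co couple has the higher reduction potential, so it is the cathode; Cr³⁺/Cr is oxidised at the anode.
E°cell = E°(cathode) − E°(anode) = (-0.29) − (-0.70) = +0.41 V.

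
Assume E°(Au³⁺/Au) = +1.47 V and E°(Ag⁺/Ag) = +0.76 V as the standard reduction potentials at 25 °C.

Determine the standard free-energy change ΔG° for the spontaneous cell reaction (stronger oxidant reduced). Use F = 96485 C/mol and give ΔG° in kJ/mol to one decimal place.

-205.5 kJ/mol

Au³⁺/Au (E° = +1.47 V) is the cathode; Ag⁺/Ag (E° = +0.76 V) is the anode, so E°cell = +0.71 V.
Balancing electrons gives n = 3 (lcm of 3 and 1).
ΔG° = −nFE° = −(3)(96485)(+0.71) = -205,513 J = -205.5 kJ/mol.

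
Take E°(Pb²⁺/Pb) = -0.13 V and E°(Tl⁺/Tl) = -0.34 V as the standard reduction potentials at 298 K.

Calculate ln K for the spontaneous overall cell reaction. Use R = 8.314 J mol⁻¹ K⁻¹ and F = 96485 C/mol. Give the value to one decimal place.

16.4

Cathode: Pb²⁺/Pb; anode: Tl⁺/Tl. E°cell = (-0.13) − (-0.34) = +0.21 V, with n = 2.
ΔG° = −nFE° = −RT ln K, so ln K = nFE°/(RT) = (2)(96485)(+0.21) / ((8.314)(298)) = 16.356.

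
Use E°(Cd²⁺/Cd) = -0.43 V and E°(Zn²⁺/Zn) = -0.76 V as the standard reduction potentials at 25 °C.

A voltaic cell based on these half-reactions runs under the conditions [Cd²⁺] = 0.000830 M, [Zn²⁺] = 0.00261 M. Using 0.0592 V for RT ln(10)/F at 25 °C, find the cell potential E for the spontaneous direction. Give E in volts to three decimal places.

Cd²⁺/Cd is the cathode (higher E°), Zn²⁺/Zn the anode: E°cell = -0.43 − (-0.76) = +0.33 V, n = 2.
Overall: Cd²⁺(aq) + Zn(s) → Cd(s) + Zn²⁺(aq)
Q = [Zn²⁺] / ([Cd²⁺]); log Q = 0.498.
E = E° − (0.0592/n) log Q = +0.33 − (0.0592/2)(0.498) = +0.315 V.

+0.315 V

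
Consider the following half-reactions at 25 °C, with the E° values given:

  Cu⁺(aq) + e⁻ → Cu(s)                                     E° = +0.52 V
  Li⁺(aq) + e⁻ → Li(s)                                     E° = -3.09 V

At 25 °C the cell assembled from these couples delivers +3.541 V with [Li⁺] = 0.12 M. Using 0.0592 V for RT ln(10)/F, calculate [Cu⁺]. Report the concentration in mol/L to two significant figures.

0.0082 M

Cu⁺/Cu is the cathode, Li⁺/Li the anode: E°cell = +3.61 V, n = 1.
Overall reaction: Cu⁺(aq) + Li(s) → Cu(s) + Li⁺(aq); Q = [Li⁺]^1/[Cu⁺]^1.
From E = E° − (0.0592/n) log Q: log Q = (E° − E)·n/0.0592 = (+3.61 − (+3.541))·1/0.0592 = 1.1655.
So 1·log[Cu⁺] = 1·log(0.12) − log Q = -0.9208 − (1.1655) = -2.0863; [Cu⁺] = 10^(-2.0863) ≈ 0.0082 M.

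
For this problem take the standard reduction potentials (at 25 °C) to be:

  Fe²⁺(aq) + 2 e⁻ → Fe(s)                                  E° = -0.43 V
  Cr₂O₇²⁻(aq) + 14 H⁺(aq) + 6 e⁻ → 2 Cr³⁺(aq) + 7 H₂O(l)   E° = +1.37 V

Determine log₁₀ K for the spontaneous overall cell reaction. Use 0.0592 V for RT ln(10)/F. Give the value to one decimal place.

182.4

Cathode: Cr₂O₇²⁻/Cr³⁺; anode: Fe²⁺/Fe. E°cell = +1.80 V, n = 6.
log K = nE°cell / 0.0592 = (6)(+1.80) / 0.0592 = 182.4.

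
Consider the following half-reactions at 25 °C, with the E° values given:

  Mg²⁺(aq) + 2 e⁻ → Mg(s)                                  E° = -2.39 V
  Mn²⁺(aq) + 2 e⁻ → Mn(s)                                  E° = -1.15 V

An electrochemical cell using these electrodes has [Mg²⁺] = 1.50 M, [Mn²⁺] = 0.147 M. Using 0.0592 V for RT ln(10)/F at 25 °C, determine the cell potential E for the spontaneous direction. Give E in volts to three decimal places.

Mn²⁺/Mn is the cathode (higher E°), Mg²⁺/Mg the anode: E°cell = -1.15 − (-2.39) = +1.24 V, n = 2.
Overall: Mn²⁺(aq) + Mg(s) → Mn(s) + Mg²⁺(aq)
Q = [Mg²⁺] / ([Mn²⁺]); log Q = 1.009.
E = E° − (0.0592/n) log Q = +1.24 − (0.0592/2)(1.009) = +1.210 V.

+1.210 V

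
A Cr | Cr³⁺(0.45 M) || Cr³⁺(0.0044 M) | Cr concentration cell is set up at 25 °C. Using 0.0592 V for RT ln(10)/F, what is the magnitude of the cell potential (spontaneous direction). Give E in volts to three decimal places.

For a concentration cell E°cell = 0. The 0.45 M side is the cathode (reduction is favoured where [Cr³⁺] is higher).
With n = 3, E = −(0.0592/3) log([Cr³⁺]ₐₙ/[Cr³⁺]꜀ₐₜ) = −(0.0592/3) log(0.0044/0.45) = −(0.0592/3)(-2.010) = +0.040 V.

+0.040 V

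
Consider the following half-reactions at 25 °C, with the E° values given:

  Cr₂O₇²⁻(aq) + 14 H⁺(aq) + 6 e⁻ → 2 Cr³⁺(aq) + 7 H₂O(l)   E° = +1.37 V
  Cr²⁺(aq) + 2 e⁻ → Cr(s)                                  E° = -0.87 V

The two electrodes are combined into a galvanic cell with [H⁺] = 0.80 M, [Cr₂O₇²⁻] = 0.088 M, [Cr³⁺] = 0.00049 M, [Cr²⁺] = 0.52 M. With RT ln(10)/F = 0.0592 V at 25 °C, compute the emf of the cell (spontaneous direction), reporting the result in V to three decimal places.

+2.290 V

Cr₂O₇²⁻/Cr³⁺ is the cathode (higher E°), Cr²⁺/Cr the anode: E°cell = +1.37 − (-0.87) = +2.24 V, n = 6.
Overall: Cr₂O₇²⁻(aq) + 14 H⁺(aq) + 3 Cr(s) → 2 Cr³⁺(aq) + 7 H₂O(l) + 3 Cr²⁺(aq)
Q = [Cr³⁺]^2·[Cr²⁺]^3 / ([Cr₂O₇²⁻]·[H⁺]^14); log Q = -5.059.
E = E° − (0.0592/n) log Q = +2.24 − (0.0592/6)(-5.059) = +2.290 V.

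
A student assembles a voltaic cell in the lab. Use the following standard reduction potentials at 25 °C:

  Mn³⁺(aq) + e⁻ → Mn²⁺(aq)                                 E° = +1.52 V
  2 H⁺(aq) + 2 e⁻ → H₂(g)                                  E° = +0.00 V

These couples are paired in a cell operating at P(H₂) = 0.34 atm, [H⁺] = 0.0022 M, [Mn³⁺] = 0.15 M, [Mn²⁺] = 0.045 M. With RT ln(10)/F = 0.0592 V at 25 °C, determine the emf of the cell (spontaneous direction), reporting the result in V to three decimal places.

+1.694 V

Mn³⁺/Mn²⁺ is the cathode (higher E°), H⁺/H₂ the anode: E°cell = +1.52 − (+0.00) = +1.52 V, n = 2.
Overall: 2 Mn³⁺(aq) + H₂(g) → 2 Mn²⁺(aq) + 2 H⁺(aq)
Q = [Mn²⁺]^2·[H⁺]^2 / ([Mn³⁺]^2·P(H₂)); log Q = -5.892.
E = E° − (0.0592/n) log Q = +1.52 − (0.0592/2)(-5.892) = +1.694 V.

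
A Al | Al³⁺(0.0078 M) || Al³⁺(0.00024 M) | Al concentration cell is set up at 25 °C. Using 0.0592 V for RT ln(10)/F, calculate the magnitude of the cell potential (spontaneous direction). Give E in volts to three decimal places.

+0.030 V

For a concentration cell E°cell = 0. The 0.0078 M side is the cathode (reduction is favoured where [Al³⁺] is higher).
With n = 3, E = −(0.0592/3) log([Al³⁺]ₐₙ/[Al³⁺]꜀ₐₜ) = −(0.0592/3) log(0.00024/0.0078) = −(0.0592/3)(-1.512) = +0.030 V.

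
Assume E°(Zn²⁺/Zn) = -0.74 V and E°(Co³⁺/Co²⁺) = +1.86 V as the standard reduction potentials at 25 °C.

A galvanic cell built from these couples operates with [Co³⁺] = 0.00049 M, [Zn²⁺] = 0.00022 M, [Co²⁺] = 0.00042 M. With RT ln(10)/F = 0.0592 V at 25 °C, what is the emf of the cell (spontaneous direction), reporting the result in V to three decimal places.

+2.712 V

Co³⁺/Co²⁺ is the cathode (higher E°), Zn²⁺/Zn the anode: E°cell = +1.86 − (-0.74) = +2.60 V, n = 2.
Overall: 2 Co³⁺(aq) + Zn(s) → 2 Co²⁺(aq) + Zn²⁺(aq)
Q = [Co²⁺]^2·[Zn²⁺] / ([Co³⁺]^2); log Q = -3.791.
E = E° − (0.0592/n) log Q = +2.60 − (0.0592/2)(-3.791) = +2.712 V.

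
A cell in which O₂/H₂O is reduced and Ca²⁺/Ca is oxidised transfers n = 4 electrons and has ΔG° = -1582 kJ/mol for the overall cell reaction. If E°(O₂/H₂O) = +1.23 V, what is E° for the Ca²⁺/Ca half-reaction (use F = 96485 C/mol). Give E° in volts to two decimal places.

-2.87 V

E°cell = −ΔG°/(nF) = −(-1582×10³)/((4)(96485)) = +4.099 V.
Since O₂/H₂O is the cathode and Ca²⁺/Ca the anode, E°cell = E°(O₂/H₂O) − E°(Ca²⁺/Ca).
So E°(Ca²⁺/Ca) = E°(O₂/H₂O) − E°cell = (+1.23) − (+4.099) = -2.87 V.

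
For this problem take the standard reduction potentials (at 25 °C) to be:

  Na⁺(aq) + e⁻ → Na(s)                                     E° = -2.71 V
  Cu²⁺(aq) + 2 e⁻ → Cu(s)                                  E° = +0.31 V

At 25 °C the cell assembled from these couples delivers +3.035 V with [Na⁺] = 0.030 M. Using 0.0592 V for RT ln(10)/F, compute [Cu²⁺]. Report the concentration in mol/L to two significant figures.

Cu²⁺/Cu is the cathode, Na⁺/Na the anode: E°cell = +3.02 V, n = 2.
Overall reaction: Cu²⁺(aq) + 2 Na(s) → Cu(s) + 2 Na⁺(aq); Q = [Na⁺]^2/[Cu²⁺]^1.
From E = E° − (0.0592/n) log Q: log Q = (E° − E)·n/0.0592 = (+3.02 − (+3.035))·2/0.0592 = -0.5068.
So 1·log[Cu²⁺] = 2·log(0.03) − log Q = -3.0458 − (-0.5068) = -2.5390; [Cu²⁺] = 10^(-2.5390) ≈ 0.0029 M.

0.0029 M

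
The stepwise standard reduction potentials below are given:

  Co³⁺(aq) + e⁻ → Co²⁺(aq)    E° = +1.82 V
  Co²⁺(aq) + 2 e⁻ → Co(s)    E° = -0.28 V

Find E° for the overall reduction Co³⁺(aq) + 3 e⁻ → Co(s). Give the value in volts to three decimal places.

+0.420 V

Since ΔG° = −nFE° is additive over sequential reductions, n₃E°₃ = n₁E°₁ + n₂E°₂.
E°₃ = (1×+1.82 + 2×-0.28) / 3 = (+1.260) / 3 = +0.420 V.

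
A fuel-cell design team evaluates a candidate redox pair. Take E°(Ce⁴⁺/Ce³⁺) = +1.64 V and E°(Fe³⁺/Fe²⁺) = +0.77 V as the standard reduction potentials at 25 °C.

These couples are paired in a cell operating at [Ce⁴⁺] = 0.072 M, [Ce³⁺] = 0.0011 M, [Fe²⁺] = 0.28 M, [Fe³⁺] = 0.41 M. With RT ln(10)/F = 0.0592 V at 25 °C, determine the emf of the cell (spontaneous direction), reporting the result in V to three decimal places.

+0.968 V

Ce⁴⁺/Ce³⁺ is the cathode (higher E°), Fe³⁺/Fe²⁺ the anode: E°cell = +1.64 − (+0.77) = +0.87 V, n = 1.
Overall: Ce⁴⁺(aq) + Fe²⁺(aq) → Ce³⁺(aq) + Fe³⁺(aq)
Q = [Ce³⁺]·[Fe³⁺] / ([Ce⁴⁺]·[Fe²⁺]); log Q = -1.650.
E = E° − (0.0592/n) log Q = +0.87 − (0.0592/1)(-1.650) = +0.968 V.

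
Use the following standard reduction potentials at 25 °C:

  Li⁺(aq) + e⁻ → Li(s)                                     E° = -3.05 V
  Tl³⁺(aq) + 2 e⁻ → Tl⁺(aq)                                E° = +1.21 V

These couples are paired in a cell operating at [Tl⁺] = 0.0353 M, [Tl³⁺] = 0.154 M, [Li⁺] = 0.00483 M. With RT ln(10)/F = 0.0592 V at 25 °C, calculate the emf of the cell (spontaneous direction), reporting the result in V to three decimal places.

+4.416 V

Tl³⁺/Tl⁺ is the cathode (higher E°), Li⁺/Li the anode: E°cell = +1.21 − (-3.05) = +4.26 V, n = 2.
Overall: Tl³⁺(aq) + 2 Li(s) → Tl⁺(aq) + 2 Li⁺(aq)
Q = [Tl⁺]·[Li⁺]^2 / ([Tl³⁺]); log Q = -5.272.
E = E° − (0.0592/n) log Q = +4.26 − (0.0592/2)(-5.272) = +4.416 V.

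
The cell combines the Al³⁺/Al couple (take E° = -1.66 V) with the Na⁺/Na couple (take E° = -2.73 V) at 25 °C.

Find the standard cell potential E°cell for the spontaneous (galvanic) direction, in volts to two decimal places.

+1.07 V

The Al³⁺/Al couple has the higher reduction potential, so it is the cathode; Na⁺/Na is oxidised at the anode.
E°cell = E°(cathode) − E°(anode) = (-1.66) − (-2.73) = +1.07 V.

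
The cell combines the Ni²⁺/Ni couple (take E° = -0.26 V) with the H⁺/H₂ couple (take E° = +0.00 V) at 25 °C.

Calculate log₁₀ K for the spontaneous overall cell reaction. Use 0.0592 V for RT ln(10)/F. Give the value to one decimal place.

Cathode: H⁺/H₂; anode: Ni²⁺/Ni. E°cell = +0.26 V, n = 2.
log K = nE°cell / 0.0592 = (2)(+0.26) / 0.0592 = 8.8.

8.8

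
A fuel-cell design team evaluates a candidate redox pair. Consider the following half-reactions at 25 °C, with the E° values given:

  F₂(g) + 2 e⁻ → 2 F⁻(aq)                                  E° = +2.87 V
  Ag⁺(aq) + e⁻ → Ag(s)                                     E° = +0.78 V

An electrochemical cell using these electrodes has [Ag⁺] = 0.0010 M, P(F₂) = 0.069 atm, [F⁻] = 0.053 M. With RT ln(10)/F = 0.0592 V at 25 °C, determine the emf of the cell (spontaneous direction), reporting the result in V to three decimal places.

F₂/F⁻ is the cathode (higher E°), Ag⁺/Ag the anode: E°cell = +2.87 − (+0.78) = +2.09 V, n = 2.
Overall: F₂(g) + 2 Ag(s) → 2 F⁻(aq) + 2 Ag⁺(aq)
Q = [F⁻]^2·[Ag⁺]^2 / (P(F₂)); log Q = -7.390.
E = E° − (0.0592/n) log Q = +2.09 − (0.0592/2)(-7.390) = +2.309 V.

+2.309 V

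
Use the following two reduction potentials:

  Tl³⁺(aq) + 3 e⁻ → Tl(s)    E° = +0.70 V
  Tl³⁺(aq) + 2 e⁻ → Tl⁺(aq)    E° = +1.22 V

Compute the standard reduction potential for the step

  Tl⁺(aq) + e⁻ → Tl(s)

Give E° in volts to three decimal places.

Sequential free energies add, so n₃E°₃ = n₁E°₁ + n₂E°₂.
With n₃ = 3, and the known step contributing 2×(+1.22) V, the unknown satisfies 1·E° = 3×(+0.70) − 2×(+1.22) = -0.340.
E° = -0.340 / 1 = -0.340 V.

-0.340 V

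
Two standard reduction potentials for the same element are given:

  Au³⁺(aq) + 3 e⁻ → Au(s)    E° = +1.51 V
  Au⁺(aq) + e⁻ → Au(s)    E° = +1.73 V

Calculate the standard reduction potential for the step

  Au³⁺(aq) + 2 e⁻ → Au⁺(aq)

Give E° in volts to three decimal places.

Sequential free energies add, so n₃E°₃ = n₁E°₁ + n₂E°₂.
With n₃ = 3, and the known step contributing 1×(+1.73) V, the unknown satisfies 2·E° = 3×(+1.51) − 1×(+1.73) = +2.800.
E° = +2.800 / 2 = +1.400 V.

+1.400 V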